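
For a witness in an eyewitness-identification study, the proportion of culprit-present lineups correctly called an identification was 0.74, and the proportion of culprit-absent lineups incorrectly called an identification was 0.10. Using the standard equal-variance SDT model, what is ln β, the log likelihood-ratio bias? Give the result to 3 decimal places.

z(H) = 0.6433
z(FA) = -1.2816
ln β = −½·[z(H)² − z(FA)²] = −0.5 × (0.4138 − 1.6425) = 0.61435

ln β = 0.614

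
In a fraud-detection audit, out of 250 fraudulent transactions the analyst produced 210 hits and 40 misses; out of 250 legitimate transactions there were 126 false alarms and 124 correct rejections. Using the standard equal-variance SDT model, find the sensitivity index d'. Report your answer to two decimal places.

d' = 0.98

H = 210/250 = 0.8400
FA = 126/250 = 0.5040
z(H) = 0.994
z(FA) = 0.010
d' = z(H) − z(FA) = 0.994 − 0.010 = 0.984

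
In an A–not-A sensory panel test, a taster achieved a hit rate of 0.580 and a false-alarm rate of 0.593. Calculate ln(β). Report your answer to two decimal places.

ln β = 0.01

z(H) = 0.202
z(FA) = 0.235
ln β = −½·[z(H)² − z(FA)²] = −0.5 × (0.041 − 0.055) = 0.007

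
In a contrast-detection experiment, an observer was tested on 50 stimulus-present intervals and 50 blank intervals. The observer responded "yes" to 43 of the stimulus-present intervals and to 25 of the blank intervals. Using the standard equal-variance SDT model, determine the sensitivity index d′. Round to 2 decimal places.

H = 43/50 = 0.8600
FA = 25/50 = 0.5000
z(H) = 1.0803
z(FA) = 0.0000
d' = z(H) − z(FA) = 1.0803 − 0.0000 = 1.0803

d′ = 1.08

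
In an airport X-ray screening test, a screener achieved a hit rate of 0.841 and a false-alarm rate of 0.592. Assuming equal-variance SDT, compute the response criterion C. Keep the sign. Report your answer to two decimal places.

Φ⁻¹(H) = Φ⁻¹(0.841) = 0.999
Φ⁻¹(FA) = Φ⁻¹(0.592) = 0.233
c = −½·[z(H) + z(FA)] = −0.5 × (0.999 + 0.233) = -0.616

C = -0.62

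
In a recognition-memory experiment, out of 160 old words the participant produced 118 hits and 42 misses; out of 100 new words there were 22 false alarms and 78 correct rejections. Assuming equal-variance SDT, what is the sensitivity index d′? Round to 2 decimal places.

H = 118/160 = 0.7375
FA = 22/100 = 0.2200
z(H) = z(0.7375) = 0.6357
z(FA) = z(0.2200) = -0.7722
d' = z(H) − z(FA) = 0.6357 − (-0.7722) = 1.4079

d′ = 1.41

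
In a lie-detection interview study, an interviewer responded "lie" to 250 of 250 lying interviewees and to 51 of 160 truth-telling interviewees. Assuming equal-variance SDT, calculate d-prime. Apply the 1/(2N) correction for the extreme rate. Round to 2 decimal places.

The hit rate is 250/250 = 1, so apply the 1/(2N) correction: H → 1 − 1/(2·250) = 0.99800.
z(H) = z(0.99800) = 2.878
z(FA) = z(0.31875) = -0.471
d' = 2.878 − (-0.471) = 3.349

d-prime = 3.35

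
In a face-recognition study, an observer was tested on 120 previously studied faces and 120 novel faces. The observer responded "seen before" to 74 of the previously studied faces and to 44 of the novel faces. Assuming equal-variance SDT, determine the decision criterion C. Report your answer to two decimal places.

C = 0.02

H = 74/120 = 0.6167
FA = 44/120 = 0.3667
z(H) = z(0.6167) = 0.2968
z(FA) = z(0.3667) = -0.3406
c = −½·[z(H) + z(FA)] = −0.5 × (0.2968 + (-0.3406)) = 0.0219
c > 0: the observer has a conservative response bias.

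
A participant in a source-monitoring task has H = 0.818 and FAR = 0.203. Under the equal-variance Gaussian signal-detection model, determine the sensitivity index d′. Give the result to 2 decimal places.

d′ = 1.74

Φ⁻¹(H) = Φ⁻¹(0.818) = 0.9078
Φ⁻¹(FA) = Φ⁻¹(0.203) = -0.8310
d' = z(H) − z(FA) = 0.9078 − (-0.8310) = 1.7388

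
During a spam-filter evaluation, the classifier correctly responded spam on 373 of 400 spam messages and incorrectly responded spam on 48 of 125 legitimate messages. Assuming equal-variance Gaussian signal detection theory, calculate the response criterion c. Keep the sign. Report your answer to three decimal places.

H = 373/400 = 0.9325
FA = 48/125 = 0.3840
Φ⁻¹(0.9325) = 1.4947, Φ⁻¹(0.3840) = -0.2950
c = −½·[z(H) + z(FA)] = −0.5 × (1.4947 + (-0.2950)) = -0.59985
c < 0: the classifier has a liberal response bias.

c = -0.600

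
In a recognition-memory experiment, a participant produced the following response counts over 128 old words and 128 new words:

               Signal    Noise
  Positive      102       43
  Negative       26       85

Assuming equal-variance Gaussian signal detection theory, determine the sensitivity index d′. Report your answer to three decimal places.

d′ = 1.254

H = 102/128 = 0.7969
FA = 43/128 = 0.3359
z(H) = z(0.7969) = 0.8306
z(FA) = z(0.3359) = -0.4237
d' = z(H) − z(FA) = 0.8306 − (-0.4237) = 1.2543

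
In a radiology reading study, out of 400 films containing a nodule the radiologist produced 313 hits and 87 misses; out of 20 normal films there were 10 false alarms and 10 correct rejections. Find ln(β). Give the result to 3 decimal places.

H = 313/400 = 0.7825
FA = 10/20 = 0.5000
z(H) = z(0.7825) = 0.7807
z(FA) = z(0.5000) = 0.0000
ln β = −½·[z(H)² − z(FA)²] = −0.5 × (0.6095 − 0.0000) = -0.30475

ln β = -0.305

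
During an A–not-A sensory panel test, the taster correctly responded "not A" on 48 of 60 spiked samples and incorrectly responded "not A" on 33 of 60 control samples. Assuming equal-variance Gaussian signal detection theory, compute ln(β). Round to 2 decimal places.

ln β = -0.35

H = 48/60 = 0.8000
FA = 33/60 = 0.5500
z(H) = 0.842
z(FA) = 0.126
ln β = −½·[z(H)² − z(FA)²] = −0.5 × (0.709 − 0.016) = -0.3465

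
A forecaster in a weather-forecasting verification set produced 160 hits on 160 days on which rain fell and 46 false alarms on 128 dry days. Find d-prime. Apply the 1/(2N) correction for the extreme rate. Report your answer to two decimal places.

d-prime = 3.09

The hit rate is 160/160 = 1, so apply the 1/(2N) correction: H → 1 − 1/(2·160) = 0.99687.
z(H) = z(0.99687) = 2.734
z(FA) = z(0.35938) = -0.360
d' = 2.734 − (-0.360) = 3.094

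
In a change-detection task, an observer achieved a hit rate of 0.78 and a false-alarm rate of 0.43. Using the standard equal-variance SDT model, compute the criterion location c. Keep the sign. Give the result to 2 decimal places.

c = -0.30

Φ⁻¹(0.78) = 0.7722, Φ⁻¹(0.43) = -0.1764
c = −½·[z(H) + z(FA)] = −0.5 × (0.7722 + (-0.1764)) = -0.2979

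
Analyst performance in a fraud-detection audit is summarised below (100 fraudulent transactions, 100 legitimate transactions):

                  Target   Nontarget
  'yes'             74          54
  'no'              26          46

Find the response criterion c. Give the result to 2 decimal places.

c = -0.37

H = 74/100 = 0.7400
FA = 54/100 = 0.5400
z(H) = z(0.7400) = 0.6433
z(FA) = z(0.5400) = 0.1004
c = −½·[z(H) + z(FA)] = −0.5 × (0.6433 + 0.1004) = -0.37185
c < 0: the analyst has a liberal response bias.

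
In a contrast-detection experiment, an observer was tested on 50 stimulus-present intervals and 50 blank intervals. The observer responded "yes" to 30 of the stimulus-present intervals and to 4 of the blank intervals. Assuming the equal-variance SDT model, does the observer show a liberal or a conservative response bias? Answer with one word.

conservative

z(H) = 0.253, z(FA) = -1.405
c = −½·(z(H) + z(FA)) = 0.576
c > 0 → conservative criterion (biased toward responding “no”).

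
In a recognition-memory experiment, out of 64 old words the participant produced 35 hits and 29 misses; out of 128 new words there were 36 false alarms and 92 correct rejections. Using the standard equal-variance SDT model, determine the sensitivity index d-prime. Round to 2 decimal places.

d-prime = 0.70

H = 35/64 = 0.5469
FA = 36/128 = 0.2812
Φ⁻¹(H) = 0.1178
Φ⁻¹(FA) = -0.5793
d' = z(H) − z(FA) = 0.1178 − (-0.5793) = 0.6971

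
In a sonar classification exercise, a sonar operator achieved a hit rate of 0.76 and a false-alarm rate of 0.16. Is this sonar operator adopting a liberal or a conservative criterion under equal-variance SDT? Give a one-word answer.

z(H) = 0.706, z(FA) = -0.994
c = −½·(z(H) + z(FA)) = 0.144
c > 0 → conservative criterion (biased toward responding “no”).

conservative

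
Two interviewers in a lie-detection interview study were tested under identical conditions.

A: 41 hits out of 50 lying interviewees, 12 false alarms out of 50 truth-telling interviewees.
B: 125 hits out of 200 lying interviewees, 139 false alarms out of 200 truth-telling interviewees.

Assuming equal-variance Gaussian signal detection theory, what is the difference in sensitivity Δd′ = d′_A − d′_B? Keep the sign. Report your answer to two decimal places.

A: z(0.8200) = 0.915, z(0.2400) = -0.706, d' = 1.621
B: z(0.6250) = 0.319, z(0.6950) = 0.510, d' = -0.191
Δd' = d'_A − d'_B = 1.621 − (-0.191) = 1.812
A has the higher sensitivity.

Δd′ = 1.81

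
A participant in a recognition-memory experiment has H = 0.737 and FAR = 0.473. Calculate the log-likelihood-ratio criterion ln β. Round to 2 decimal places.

ln β = -0.20

z(H) = 0.634
z(FA) = -0.068
ln β = −½·[z(H)² − z(FA)²] = −0.5 × (0.402 − 0.005) = -0.1985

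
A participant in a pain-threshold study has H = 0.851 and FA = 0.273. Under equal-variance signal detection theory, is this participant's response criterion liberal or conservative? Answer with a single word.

liberal

z(H) = 1.041, z(FA) = -0.604
c = −½·(z(H) + z(FA)) = -0.2185
c < 0 → liberal criterion (biased toward responding “yes”).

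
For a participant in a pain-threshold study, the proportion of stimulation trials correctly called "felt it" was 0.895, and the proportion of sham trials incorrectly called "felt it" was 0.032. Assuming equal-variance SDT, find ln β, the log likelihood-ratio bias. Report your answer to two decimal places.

z(H) = z(0.895) = 1.254
z(FA) = z(0.032) = -1.852
ln β = −½·[z(H)² − z(FA)²] = −0.5 × (1.573 − 3.430) = 0.9285

ln β = 0.93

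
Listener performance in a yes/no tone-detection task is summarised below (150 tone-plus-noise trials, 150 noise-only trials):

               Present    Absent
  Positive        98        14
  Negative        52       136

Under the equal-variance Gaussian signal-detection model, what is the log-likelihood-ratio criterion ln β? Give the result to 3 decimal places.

ln β = 0.794

H = 98/150 = 0.6533
FA = 14/150 = 0.0933
z(H) = 0.3942
z(FA) = -1.3207
ln β = −½·[z(H)² − z(FA)²] = −0.5 × (0.1554 − 1.7442) = 0.7944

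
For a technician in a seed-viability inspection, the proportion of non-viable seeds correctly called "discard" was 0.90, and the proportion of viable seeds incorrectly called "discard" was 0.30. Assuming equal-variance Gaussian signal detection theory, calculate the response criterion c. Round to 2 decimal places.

c = -0.38

z(0.90) = 1.2816, z(0.30) = -0.5244
c = −½·[z(H) + z(FA)] = −0.5 × (1.2816 + (-0.5244)) = -0.3786
c < 0: the technician has a liberal response bias.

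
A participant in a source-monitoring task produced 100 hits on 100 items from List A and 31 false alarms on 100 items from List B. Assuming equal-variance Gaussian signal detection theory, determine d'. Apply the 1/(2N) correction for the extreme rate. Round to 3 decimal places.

The hit rate is 100/100 = 1, so apply the 1/(2N) correction: H → 1 − 1/(2·100) = 0.99500.
z(H) = z(0.99500) = 2.5758
z(FA) = z(0.31000) = -0.4959
d' = 2.5758 − (-0.4959) = 3.0717

d' = 3.072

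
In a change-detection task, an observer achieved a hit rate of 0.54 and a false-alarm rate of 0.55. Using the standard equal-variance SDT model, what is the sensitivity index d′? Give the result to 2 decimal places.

d′ = -0.03

z(H) = 0.100
z(FA) = 0.126
d' = z(H) − z(FA) = 0.100 − 0.126 = -0.026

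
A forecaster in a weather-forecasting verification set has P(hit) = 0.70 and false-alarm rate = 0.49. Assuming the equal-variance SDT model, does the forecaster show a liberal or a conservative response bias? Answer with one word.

liberal

z(H) = 0.524, z(FA) = -0.025
c = −½·(z(H) + z(FA)) = -0.2495
c < 0 → liberal criterion (biased toward responding “yes”).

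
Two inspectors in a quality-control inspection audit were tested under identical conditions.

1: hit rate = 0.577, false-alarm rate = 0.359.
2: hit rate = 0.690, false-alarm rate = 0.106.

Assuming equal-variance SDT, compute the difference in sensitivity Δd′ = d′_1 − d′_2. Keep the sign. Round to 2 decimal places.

1: z(0.577) = 0.194, z(0.359) = -0.361, d' = 0.555
2: z(0.690) = 0.496, z(0.106) = -1.248, d' = 1.744
Δd' = d'_1 − d'_2 = 0.555 − 1.744 = -1.189
2 has the higher sensitivity.

Δd′ = -1.19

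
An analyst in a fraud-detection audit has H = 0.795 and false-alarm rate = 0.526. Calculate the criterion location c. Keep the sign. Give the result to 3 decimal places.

c = -0.445

Φ⁻¹(H) = 0.8239
Φ⁻¹(FA) = 0.0652
c = −½·[z(H) + z(FA)] = −0.5 × (0.8239 + 0.0652) = -0.44455
c < 0: the analyst has a liberal response bias.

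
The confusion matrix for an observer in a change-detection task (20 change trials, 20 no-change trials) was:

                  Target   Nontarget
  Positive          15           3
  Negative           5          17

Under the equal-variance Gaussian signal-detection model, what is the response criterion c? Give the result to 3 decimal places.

c = 0.181

H = 15/20 = 0.7500
FA = 3/20 = 0.1500
z(H) = 0.6745
z(FA) = -1.0364
c = −½·[z(H) + z(FA)] = −0.5 × (0.6745 + (-1.0364)) = 0.18095
c > 0: the observer has a conservative response bias.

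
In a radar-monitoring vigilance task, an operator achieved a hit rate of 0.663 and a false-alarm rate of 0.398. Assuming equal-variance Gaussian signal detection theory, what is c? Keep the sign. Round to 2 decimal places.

c = -0.08

Φ⁻¹(0.663) = 0.421, Φ⁻¹(0.398) = -0.259
c = −½·[z(H) + z(FA)] = −0.5 × (0.421 + (-0.259)) = -0.081
c < 0: the operator has a liberal response bias.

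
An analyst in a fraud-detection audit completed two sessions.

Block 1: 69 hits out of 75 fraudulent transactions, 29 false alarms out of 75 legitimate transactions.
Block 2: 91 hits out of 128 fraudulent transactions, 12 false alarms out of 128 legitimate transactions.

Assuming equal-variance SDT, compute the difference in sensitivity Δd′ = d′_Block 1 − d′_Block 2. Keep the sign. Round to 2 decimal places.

Δd′ = -0.18

Block 1: z(0.9200) = 1.405, z(0.3867) = -0.288, d' = 1.693
Block 2: z(0.7109) = 0.556, z(0.0938) = -1.318, d' = 1.874
Δd' = d'_Block 1 − d'_Block 2 = 1.693 − 1.874 = -0.181
Block 2 has the higher sensitivity.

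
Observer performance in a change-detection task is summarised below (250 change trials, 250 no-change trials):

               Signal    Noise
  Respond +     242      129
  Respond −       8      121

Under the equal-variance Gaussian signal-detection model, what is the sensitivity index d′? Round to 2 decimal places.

d′ = 1.81

H = 242/250 = 0.9680
FA = 129/250 = 0.5160
z(H) = 1.8522
z(FA) = 0.0401
d' = z(H) − z(FA) = 1.8522 − 0.0401 = 1.8121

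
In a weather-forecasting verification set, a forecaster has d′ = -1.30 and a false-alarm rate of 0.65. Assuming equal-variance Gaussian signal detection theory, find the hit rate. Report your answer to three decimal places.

hit rate = 0.180

z(false-alarm rate) = z(0.65) = 0.3853
z(H) = z(FA) + d' = 0.3853 + (-1.30) = -0.9147
hit rate = Φ(-0.9147) = 0.1802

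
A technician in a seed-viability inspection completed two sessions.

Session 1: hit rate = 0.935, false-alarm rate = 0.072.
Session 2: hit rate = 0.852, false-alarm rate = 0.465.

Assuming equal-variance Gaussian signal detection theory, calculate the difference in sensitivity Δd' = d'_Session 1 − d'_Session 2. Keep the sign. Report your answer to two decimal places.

Session 1: z(0.935) = 1.514, z(0.072) = -1.461, d' = 2.975
Session 2: z(0.852) = 1.045, z(0.465) = -0.088, d' = 1.133
Δd' = d'_Session 1 − d'_Session 2 = 2.975 − 1.133 = 1.842
Session 1 has the higher sensitivity.

Δd' = 1.84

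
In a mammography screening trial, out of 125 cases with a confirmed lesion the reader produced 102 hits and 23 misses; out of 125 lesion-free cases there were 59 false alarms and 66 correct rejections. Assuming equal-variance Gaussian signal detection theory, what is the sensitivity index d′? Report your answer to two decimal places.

d′ = 0.97

H = 102/125 = 0.8160
FA = 59/125 = 0.4720
z(H) = 0.9002
z(FA) = -0.0702
d' = z(H) − z(FA) = 0.9002 − (-0.0702) = 0.9704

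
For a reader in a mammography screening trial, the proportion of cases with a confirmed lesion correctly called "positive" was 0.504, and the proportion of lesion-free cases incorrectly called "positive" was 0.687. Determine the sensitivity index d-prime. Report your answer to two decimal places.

d-prime = -0.48

z(H) = 0.010
z(FA) = 0.487
d' = z(H) − z(FA) = 0.010 − 0.487 = -0.477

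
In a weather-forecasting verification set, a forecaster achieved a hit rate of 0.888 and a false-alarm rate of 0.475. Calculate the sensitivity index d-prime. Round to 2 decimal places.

Φ⁻¹(H) = Φ⁻¹(0.888) = 1.216
Φ⁻¹(FA) = Φ⁻¹(0.475) = -0.063
d' = z(H) − z(FA) = 1.216 − (-0.063) = 1.279

d-prime = 1.28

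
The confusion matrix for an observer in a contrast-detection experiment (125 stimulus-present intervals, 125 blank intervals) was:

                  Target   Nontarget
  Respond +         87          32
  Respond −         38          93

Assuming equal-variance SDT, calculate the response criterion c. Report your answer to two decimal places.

H = 87/125 = 0.6960
FA = 32/125 = 0.2560
z(0.6960) = 0.513, z(0.2560) = -0.656
c = −½·[z(H) + z(FA)] = −0.5 × (0.513 + (-0.656)) = 0.0715

c = 0.07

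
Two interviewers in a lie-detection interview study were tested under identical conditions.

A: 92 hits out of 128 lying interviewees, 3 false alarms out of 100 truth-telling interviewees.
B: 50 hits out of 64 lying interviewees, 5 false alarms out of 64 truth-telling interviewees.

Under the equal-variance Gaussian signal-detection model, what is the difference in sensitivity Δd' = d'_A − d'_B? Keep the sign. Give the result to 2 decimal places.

Δd' = 0.27

A: z(0.7188) = 0.579, z(0.0300) = -1.881, d' = 2.460
B: z(0.7812) = 0.776, z(0.0781) = -1.418, d' = 2.194
Δd' = d'_A − d'_B = 2.460 − 2.194 = 0.266
A has the higher sensitivity.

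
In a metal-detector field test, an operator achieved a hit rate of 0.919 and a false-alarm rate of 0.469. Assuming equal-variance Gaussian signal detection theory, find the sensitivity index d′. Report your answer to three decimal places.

Φ⁻¹(H) = Φ⁻¹(0.919) = 1.3984
Φ⁻¹(FA) = Φ⁻¹(0.469) = -0.0778
d' = z(H) − z(FA) = 1.3984 − (-0.0778) = 1.4762

d′ = 1.476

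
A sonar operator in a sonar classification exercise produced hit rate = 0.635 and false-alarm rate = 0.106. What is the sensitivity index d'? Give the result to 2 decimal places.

Φ⁻¹(0.635) = 0.3451, Φ⁻¹(0.106) = -1.2481
d' = z(H) − z(FA) = 0.3451 − (-1.2481) = 1.5932

d' = 1.59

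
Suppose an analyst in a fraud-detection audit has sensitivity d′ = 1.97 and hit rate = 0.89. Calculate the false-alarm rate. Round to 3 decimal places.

z(hit rate) = z(0.89) = 1.2265
z(FA) = z(H) − d' = 1.2265 − 1.97 = -0.7435
false-alarm rate = Φ(-0.7435) = 0.2286

false-alarm rate = 0.229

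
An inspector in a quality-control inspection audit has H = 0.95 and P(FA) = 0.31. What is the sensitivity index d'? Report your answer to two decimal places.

z(H) = 1.6449
z(FA) = -0.4959
d' = z(H) − z(FA) = 1.6449 − (-0.4959) = 2.1408

d' = 2.14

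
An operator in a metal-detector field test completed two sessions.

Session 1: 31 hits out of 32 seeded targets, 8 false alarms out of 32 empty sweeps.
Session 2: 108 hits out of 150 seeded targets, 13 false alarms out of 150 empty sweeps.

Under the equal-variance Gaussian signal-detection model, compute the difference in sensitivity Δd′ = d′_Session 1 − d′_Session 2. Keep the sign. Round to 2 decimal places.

Session 1: z(0.9688) = 1.863, z(0.2500) = -0.674, d' = 2.537
Session 2: z(0.7200) = 0.583, z(0.0867) = -1.361, d' = 1.944
Δd' = d'_Session 1 − d'_Session 2 = 2.537 − 1.944 = 0.593
Session 1 has the higher sensitivity.

Δd′ = 0.59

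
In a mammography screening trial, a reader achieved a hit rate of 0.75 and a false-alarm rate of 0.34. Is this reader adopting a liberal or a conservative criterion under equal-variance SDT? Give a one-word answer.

liberal

z(H) = 0.674, z(FA) = -0.412
c = −½·(z(H) + z(FA)) = -0.131
c < 0 → liberal criterion (biased toward responding “yes”).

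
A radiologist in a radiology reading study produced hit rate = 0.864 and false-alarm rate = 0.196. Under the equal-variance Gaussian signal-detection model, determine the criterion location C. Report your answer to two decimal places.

C = -0.12

z(0.864) = 1.098, z(0.196) = -0.856
c = −½·[z(H) + z(FA)] = −0.5 × (1.098 + (-0.856)) = -0.121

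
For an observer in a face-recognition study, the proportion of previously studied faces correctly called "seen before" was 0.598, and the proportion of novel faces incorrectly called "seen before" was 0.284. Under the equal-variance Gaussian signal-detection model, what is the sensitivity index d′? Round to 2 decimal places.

z(0.598) = 0.2482, z(0.284) = -0.5710
d' = z(H) − z(FA) = 0.2482 − (-0.5710) = 0.8192

d′ = 0.82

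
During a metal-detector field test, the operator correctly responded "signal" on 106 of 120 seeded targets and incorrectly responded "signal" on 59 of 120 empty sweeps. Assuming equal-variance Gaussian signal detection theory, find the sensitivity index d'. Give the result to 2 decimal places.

H = 106/120 = 0.8833
FA = 59/120 = 0.4917
z(0.8833) = 1.192, z(0.4917) = -0.021
d' = z(H) − z(FA) = 1.192 − (-0.021) = 1.213

d' = 1.21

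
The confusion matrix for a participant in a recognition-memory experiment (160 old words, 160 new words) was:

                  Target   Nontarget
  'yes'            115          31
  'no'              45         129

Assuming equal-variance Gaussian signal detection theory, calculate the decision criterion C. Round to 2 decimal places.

C = 0.14

H = 115/160 = 0.7188
FA = 31/160 = 0.1938
z(H) = z(0.7188) = 0.579
z(FA) = z(0.1938) = -0.864
c = −½·[z(H) + z(FA)] = −0.5 × (0.579 + (-0.864)) = 0.1425
c > 0: the participant has a conservative response bias.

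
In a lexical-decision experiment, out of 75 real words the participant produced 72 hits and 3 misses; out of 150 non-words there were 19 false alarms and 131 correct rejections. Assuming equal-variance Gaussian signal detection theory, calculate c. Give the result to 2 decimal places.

H = 72/75 = 0.9600
FA = 19/150 = 0.1267
z(H) = z(0.9600) = 1.751
z(FA) = z(0.1267) = -1.142
c = −½·[z(H) + z(FA)] = −0.5 × (1.751 + (-1.142)) = -0.3045
c < 0: the participant has a liberal response bias.

c = -0.30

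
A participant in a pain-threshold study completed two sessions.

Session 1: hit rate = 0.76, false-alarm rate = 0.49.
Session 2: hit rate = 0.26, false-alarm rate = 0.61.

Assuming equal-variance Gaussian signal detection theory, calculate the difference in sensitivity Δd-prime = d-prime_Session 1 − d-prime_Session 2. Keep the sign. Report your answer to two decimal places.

Session 1: z(0.76) = 0.706, z(0.49) = -0.025, d' = 0.731
Session 2: z(0.26) = -0.643, z(0.61) = 0.279, d' = -0.922
Δd' = d'_Session 1 − d'_Session 2 = 0.731 − (-0.922) = 1.653
Session 1 has the higher sensitivity.

Δd-prime = 1.65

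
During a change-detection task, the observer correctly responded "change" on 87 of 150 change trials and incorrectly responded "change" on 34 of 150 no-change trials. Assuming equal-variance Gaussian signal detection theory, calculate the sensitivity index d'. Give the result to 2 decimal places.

H = 87/150 = 0.5800
FA = 34/150 = 0.2267
Φ⁻¹(0.5800) = 0.2019, Φ⁻¹(0.2267) = -0.7498
d' = z(H) − z(FA) = 0.2019 − (-0.7498) = 0.9517

d' = 0.95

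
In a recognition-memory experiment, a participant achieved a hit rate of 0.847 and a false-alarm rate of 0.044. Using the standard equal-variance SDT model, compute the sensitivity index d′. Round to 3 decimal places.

Φ⁻¹(H) = 1.0237
Φ⁻¹(FA) = -1.7060
d' = z(H) − z(FA) = 1.0237 − (-1.7060) = 2.7297

d′ = 2.730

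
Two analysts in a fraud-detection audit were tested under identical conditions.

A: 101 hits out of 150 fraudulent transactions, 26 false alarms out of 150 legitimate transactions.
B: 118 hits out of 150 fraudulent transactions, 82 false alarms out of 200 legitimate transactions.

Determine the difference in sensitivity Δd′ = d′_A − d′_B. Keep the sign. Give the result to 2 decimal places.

Δd′ = 0.37

A: z(0.6733) = 0.449, z(0.1733) = -0.941, d' = 1.390
B: z(0.7867) = 0.795, z(0.4100) = -0.228, d' = 1.023
Δd' = d'_A − d'_B = 1.390 − 1.023 = 0.367
A has the higher sensitivity.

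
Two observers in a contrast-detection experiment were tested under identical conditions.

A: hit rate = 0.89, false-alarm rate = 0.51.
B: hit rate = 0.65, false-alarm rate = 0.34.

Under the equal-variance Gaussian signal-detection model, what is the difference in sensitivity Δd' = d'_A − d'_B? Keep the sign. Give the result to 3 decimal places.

A: z(0.89) = 1.2265, z(0.51) = 0.0251, d' = 1.2014
B: z(0.65) = 0.3853, z(0.34) = -0.4125, d' = 0.7978
Δd' = d'_A − d'_B = 1.2014 − 0.7978 = 0.4036
A has the higher sensitivity.

Δd' = 0.404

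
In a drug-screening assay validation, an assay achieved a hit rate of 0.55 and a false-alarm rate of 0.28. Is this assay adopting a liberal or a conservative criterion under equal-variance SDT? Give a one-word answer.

conservative

z(H) = 0.126, z(FA) = -0.583
c = −½·(z(H) + z(FA)) = 0.2285
c > 0 → conservative criterion (biased toward responding “no”).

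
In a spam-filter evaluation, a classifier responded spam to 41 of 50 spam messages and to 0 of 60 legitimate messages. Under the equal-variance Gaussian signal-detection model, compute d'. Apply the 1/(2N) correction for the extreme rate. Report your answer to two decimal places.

The false-alarm rate is 0/60 = 0, so apply the 1/(2N) correction: FA → 1/(2·60) = 0.00833.
z(H) = z(0.82000) = 0.915
z(FA) = z(0.00833) = -2.394
d' = 0.915 − (-2.394) = 3.309

d' = 3.31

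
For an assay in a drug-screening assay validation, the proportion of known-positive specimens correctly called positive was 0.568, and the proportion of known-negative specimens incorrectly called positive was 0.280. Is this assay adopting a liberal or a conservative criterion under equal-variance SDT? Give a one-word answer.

conservative

z(H) = 0.171, z(FA) = -0.583
c = −½·(z(H) + z(FA)) = 0.206
c > 0 → conservative criterion (biased toward responding “no”).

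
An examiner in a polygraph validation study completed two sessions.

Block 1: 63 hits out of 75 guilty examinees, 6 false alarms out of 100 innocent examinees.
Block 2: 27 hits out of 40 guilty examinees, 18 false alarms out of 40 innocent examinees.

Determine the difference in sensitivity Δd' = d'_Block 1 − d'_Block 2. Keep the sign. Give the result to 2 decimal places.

Δd' = 1.97

Block 1: z(0.8400) = 0.994, z(0.0600) = -1.555, d' = 2.549
Block 2: z(0.6750) = 0.454, z(0.4500) = -0.126, d' = 0.580
Δd' = d'_Block 1 − d'_Block 2 = 2.549 − 0.580 = 1.969
Block 1 has the higher sensitivity.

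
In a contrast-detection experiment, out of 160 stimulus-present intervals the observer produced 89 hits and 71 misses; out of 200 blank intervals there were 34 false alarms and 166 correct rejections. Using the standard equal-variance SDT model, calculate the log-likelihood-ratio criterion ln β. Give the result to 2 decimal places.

H = 89/160 = 0.5563
FA = 34/200 = 0.1700
z(H) = 0.142
z(FA) = -0.954
ln β = −½·[z(H)² − z(FA)²] = −0.5 × (0.020 − 0.910) = 0.445

ln β = 0.45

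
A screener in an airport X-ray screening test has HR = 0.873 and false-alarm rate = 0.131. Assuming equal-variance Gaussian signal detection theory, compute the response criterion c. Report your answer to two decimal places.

c = -0.01

Φ⁻¹(0.873) = 1.141, Φ⁻¹(0.131) = -1.122
c = −½·[z(H) + z(FA)] = −0.5 × (1.141 + (-1.122)) = -0.0095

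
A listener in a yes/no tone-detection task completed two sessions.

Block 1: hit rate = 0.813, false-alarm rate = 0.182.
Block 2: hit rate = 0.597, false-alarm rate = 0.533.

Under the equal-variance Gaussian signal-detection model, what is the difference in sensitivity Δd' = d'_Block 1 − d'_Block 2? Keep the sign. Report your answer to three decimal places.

Block 1: z(0.813) = 0.8890, z(0.182) = -0.9078, d' = 1.7968
Block 2: z(0.597) = 0.2456, z(0.533) = 0.0828, d' = 0.1628
Δd' = d'_Block 1 − d'_Block 2 = 1.7968 − 0.1628 = 1.6340
Block 1 has the higher sensitivity.

Δd' = 1.634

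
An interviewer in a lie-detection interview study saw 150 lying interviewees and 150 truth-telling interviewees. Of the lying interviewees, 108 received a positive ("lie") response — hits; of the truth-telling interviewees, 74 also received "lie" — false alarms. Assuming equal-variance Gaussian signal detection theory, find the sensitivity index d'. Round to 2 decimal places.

H = 108/150 = 0.7200
FA = 74/150 = 0.4933
z(0.7200) = 0.583, z(0.4933) = -0.017
d' = z(H) − z(FA) = 0.583 − (-0.017) = 0.600

d' = 0.60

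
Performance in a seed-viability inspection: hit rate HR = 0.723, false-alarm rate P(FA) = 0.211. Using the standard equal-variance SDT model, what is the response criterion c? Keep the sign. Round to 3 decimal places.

z(H) = z(0.723) = 0.5918
z(FA) = z(0.211) = -0.8030
c = −½·[z(H) + z(FA)] = −0.5 × (0.5918 + (-0.8030)) = 0.1056
c > 0: the technician has a conservative response bias.

c = 0.106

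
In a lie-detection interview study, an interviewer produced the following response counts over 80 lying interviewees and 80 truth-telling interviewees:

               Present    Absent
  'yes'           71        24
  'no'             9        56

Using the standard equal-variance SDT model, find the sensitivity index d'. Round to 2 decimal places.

d' = 1.74

H = 71/80 = 0.8875
FA = 24/80 = 0.3000
z(0.8875) = 1.213, z(0.3000) = -0.524
d' = z(H) − z(FA) = 1.213 − (-0.524) = 1.737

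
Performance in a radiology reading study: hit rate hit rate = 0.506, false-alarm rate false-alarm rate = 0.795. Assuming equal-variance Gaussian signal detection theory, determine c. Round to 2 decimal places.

c = -0.42

z(H) = 0.015
z(FA) = 0.824
c = −½·[z(H) + z(FA)] = −0.5 × (0.015 + 0.824) = -0.4195
c < 0: the radiologist has a liberal response bias.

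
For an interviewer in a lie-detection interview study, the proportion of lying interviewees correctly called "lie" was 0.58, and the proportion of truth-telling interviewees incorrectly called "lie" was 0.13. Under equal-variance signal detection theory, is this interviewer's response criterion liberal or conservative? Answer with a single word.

z(H) = 0.202, z(FA) = -1.126
c = −½·(z(H) + z(FA)) = 0.462
c > 0 → conservative criterion (biased toward responding “no”).

conservative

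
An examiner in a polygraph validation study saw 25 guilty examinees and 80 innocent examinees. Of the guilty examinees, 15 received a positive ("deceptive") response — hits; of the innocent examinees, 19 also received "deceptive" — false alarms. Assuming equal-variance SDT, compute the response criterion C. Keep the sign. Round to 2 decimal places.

H = 15/25 = 0.6000
FA = 19/80 = 0.2375
z(H) = 0.253
z(FA) = -0.714
c = −½·[z(H) + z(FA)] = −0.5 × (0.253 + (-0.714)) = 0.2305

C = 0.23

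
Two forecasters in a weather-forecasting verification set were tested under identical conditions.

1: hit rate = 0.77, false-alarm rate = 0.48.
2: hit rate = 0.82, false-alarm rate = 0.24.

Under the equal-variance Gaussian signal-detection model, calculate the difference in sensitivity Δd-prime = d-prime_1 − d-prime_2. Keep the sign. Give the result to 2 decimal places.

Δd-prime = -0.83

1: z(0.77) = 0.739, z(0.48) = -0.050, d' = 0.789
2: z(0.82) = 0.915, z(0.24) = -0.706, d' = 1.621
Δd' = d'_1 − d'_2 = 0.789 − 1.621 = -0.832
2 has the higher sensitivity.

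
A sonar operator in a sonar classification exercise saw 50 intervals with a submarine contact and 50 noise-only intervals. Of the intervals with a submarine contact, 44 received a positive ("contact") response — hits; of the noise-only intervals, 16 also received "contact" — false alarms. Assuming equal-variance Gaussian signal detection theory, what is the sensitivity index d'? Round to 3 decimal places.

H = 44/50 = 0.8800
FA = 16/50 = 0.3200
Φ⁻¹(H) = Φ⁻¹(0.8800) = 1.1750
Φ⁻¹(FA) = Φ⁻¹(0.3200) = -0.4677
d' = z(H) − z(FA) = 1.1750 − (-0.4677) = 1.6427

d' = 1.643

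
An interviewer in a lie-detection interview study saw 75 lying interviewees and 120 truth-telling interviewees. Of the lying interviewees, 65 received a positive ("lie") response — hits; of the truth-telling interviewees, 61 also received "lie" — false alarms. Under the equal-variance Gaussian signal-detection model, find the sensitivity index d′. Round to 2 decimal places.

H = 65/75 = 0.8667
FA = 61/120 = 0.5083
z(0.8667) = 1.1109, z(0.5083) = 0.0208
d' = z(H) − z(FA) = 1.1109 − 0.0208 = 1.0901

d′ = 1.09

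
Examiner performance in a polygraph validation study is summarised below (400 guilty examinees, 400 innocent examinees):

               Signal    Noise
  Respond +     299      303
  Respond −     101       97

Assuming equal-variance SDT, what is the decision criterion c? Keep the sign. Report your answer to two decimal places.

H = 299/400 = 0.7475
FA = 303/400 = 0.7575
z(0.7475) = 0.667, z(0.7575) = 0.698
c = −½·[z(H) + z(FA)] = −0.5 × (0.667 + 0.698) = -0.6825

c = -0.68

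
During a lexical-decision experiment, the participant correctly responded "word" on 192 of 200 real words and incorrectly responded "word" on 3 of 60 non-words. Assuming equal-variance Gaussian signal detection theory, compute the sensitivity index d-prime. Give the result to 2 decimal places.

H = 192/200 = 0.9600
FA = 3/60 = 0.0500
z(H) = z(0.9600) = 1.751
z(FA) = z(0.0500) = -1.645
d' = z(H) − z(FA) = 1.751 − (-1.645) = 3.396

d-prime = 3.40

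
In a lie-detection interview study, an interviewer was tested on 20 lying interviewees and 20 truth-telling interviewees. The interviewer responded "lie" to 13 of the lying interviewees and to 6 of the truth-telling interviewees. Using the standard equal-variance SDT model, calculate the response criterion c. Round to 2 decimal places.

H = 13/20 = 0.6500
FA = 6/20 = 0.3000
Φ⁻¹(H) = 0.3853
Φ⁻¹(FA) = -0.5244
c = −½·[z(H) + z(FA)] = −0.5 × (0.3853 + (-0.5244)) = 0.06955

c = 0.07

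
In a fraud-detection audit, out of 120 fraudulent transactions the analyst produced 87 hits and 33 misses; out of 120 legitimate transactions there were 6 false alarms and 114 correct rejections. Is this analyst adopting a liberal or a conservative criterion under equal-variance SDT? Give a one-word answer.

conservative

z(H) = 0.598, z(FA) = -1.645
c = −½·(z(H) + z(FA)) = 0.5235
c > 0 → conservative criterion (biased toward responding “no”).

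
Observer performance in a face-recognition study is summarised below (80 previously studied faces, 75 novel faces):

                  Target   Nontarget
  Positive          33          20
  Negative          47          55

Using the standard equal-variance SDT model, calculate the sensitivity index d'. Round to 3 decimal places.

H = 33/80 = 0.4125
FA = 20/75 = 0.2667
Φ⁻¹(0.4125) = -0.2211, Φ⁻¹(0.2667) = -0.6228
d' = z(H) − z(FA) = -0.2211 − (-0.6228) = 0.4017

d' = 0.402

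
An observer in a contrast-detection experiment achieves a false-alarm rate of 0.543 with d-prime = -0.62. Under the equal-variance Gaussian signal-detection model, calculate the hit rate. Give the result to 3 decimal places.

hit rate = 0.304

z(false-alarm rate) = z(0.543) = 0.1080
z(H) = z(FA) + d' = 0.1080 + (-0.62) = -0.5120
hit rate = Φ(-0.5120) = 0.3043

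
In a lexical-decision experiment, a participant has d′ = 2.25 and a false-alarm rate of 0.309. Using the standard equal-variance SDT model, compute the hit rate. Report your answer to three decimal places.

z(false-alarm rate) = z(0.309) = -0.4987
z(H) = z(FA) + d' = -0.4987 + 2.25 = 1.7513
hit rate = Φ(1.7513) = 0.9601

hit rate = 0.960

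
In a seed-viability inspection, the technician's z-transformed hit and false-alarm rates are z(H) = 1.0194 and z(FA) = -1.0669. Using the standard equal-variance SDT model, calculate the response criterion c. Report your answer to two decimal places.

c = −½·[z(H) + z(FA)] = −½·(1.0194 + (-1.0669)) = 0.02375

c = 0.02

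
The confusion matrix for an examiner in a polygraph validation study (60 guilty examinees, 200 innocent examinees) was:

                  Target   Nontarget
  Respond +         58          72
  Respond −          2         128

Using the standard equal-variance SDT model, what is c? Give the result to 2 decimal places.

c = -0.74

H = 58/60 = 0.9667
FA = 72/200 = 0.3600
z(0.9667) = 1.834, z(0.3600) = -0.358
c = −½·[z(H) + z(FA)] = −0.5 × (1.834 + (-0.358)) = -0.738
c < 0: the examiner has a liberal response bias.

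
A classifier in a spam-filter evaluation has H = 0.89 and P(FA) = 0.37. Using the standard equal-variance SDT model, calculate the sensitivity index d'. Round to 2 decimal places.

d' = 1.56

Φ⁻¹(H) = Φ⁻¹(0.89) = 1.2265
Φ⁻¹(FA) = Φ⁻¹(0.37) = -0.3319
d' = z(H) − z(FA) = 1.2265 − (-0.3319) = 1.5584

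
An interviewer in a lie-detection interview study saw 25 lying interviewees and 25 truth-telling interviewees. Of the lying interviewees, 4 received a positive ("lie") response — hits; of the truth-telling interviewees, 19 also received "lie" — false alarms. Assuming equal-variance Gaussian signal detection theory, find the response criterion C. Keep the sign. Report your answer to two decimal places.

C = 0.14

H = 4/25 = 0.1600
FA = 19/25 = 0.7600
z(H) = z(0.1600) = -0.9945
z(FA) = z(0.7600) = 0.7063
c = −½·[z(H) + z(FA)] = −0.5 × (-0.9945 + 0.7063) = 0.1441
c > 0: the interviewer has a conservative response bias.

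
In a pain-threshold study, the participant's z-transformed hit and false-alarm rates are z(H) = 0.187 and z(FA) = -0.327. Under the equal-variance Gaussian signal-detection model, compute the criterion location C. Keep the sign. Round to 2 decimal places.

c = −½·[z(H) + z(FA)] = −½·(0.187 + (-0.327)) = 0.070

C = 0.07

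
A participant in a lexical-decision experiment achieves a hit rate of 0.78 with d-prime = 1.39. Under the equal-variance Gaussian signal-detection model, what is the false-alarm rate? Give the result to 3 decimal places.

z(hit rate) = z(0.78) = 0.7722
z(FA) = z(H) − d' = 0.7722 − 1.39 = -0.6178
false-alarm rate = Φ(-0.6178) = 0.2684

false-alarm rate = 0.268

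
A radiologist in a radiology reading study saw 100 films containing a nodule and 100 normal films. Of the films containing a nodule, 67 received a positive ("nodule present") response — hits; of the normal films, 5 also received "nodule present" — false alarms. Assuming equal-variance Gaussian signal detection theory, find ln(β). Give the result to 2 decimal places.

H = 67/100 = 0.6700
FA = 5/100 = 0.0500
Φ⁻¹(H) = Φ⁻¹(0.6700) = 0.440
Φ⁻¹(FA) = Φ⁻¹(0.0500) = -1.645
ln β = −½·[z(H)² − z(FA)²] = −0.5 × (0.194 − 2.706) = 1.256

ln β = 1.26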